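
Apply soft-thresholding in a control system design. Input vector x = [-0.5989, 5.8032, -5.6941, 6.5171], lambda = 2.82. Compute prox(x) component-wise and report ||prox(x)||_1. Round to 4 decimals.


Soft-thresholding with lambda = 2.82:
prox(-0.5989) = sign(-0.5989)*max(|-0.5989| - 2.82, 0) = 0.0
prox(5.8032) = sign(5.8032)*max(|5.8032| - 2.82, 0) = 2.9832
prox(-5.6941) = sign(-5.6941)*max(|-5.6941| - 2.82, 0) = -2.8741
prox(6.5171) = sign(6.5171)*max(|6.5171| - 2.82, 0) = 3.6971
prox(x) = [0.0, 2.9832, -2.8741, 3.6971]
||prox(x)||_1 = 0.0 + 2.9832 + 2.8741 + 3.6971 = 9.5544


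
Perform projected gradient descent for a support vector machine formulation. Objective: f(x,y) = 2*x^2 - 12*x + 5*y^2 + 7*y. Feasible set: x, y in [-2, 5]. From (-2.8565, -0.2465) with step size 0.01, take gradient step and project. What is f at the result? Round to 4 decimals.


Step 1: Compute gradient at (-2.8565, -0.2465).
grad_x = 2*2*-2.8565 - 12 = -23.426
grad_y = 2*5*-0.2465 + 7 = 4.535
Step 2: Gradient step.
x_raw = -2.8565 - 0.01*-23.426 = -2.6222
y_raw = -0.2465 - 0.01*4.535 = -0.2919
Step 3: Project onto [-2, 5].
x_proj = clip(-2.6222) = -2.0
y_proj = clip(-0.2919) = -0.2919
Step 4: Evaluate f.
f(-2.0, -0.2919) = 30.3829


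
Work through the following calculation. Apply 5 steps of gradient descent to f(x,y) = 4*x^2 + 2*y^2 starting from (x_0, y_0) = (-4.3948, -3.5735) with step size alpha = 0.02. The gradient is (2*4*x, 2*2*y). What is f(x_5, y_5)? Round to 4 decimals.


Gradient descent on f(x,y) = 4*x^2 + 2*y^2.
Starting point: (-4.3948, -3.5735), alpha = 0.02
Step 1: grad_x = 2*4*-4.3948 = -35.1584, grad_y = 2*2*-3.5735 = -14.294
  x_1 = -4.3948 - 0.02*-35.1584 = -3.6916
  y_1 = -3.5735 - 0.02*-14.294 = -3.2876
Step 2: grad_x = 2*4*-3.6916 = -29.5331, grad_y = 2*2*-3.2876 = -13.1505
  x_2 = -3.6916 - 0.02*-29.5331 = -3.101
  y_2 = -3.2876 - 0.02*-13.1505 = -3.0246
Step 3: grad_x = 2*4*-3.101 = -24.8078, grad_y = 2*2*-3.0246 = -12.0984
  x_3 = -3.101 - 0.02*-24.8078 = -2.6048
  y_3 = -3.0246 - 0.02*-12.0984 = -2.7826
Step 4: grad_x = 2*4*-2.6048 = -20.8385, grad_y = 2*2*-2.7826 = -11.1306
  x_4 = -2.6048 - 0.02*-20.8385 = -2.188
  y_4 = -2.7826 - 0.02*-11.1306 = -2.56
Step 5: grad_x = 2*4*-2.188 = -17.5044, grad_y = 2*2*-2.56 = -10.2401
  x_5 = -2.188 - 0.02*-17.5044 = -1.838
  y_5 = -2.56 - 0.02*-10.2401 = -2.3552
f(-1.838, -2.3552) = 4*(-1.838)^2 + 2*(-2.3552)^2 = 24.6066


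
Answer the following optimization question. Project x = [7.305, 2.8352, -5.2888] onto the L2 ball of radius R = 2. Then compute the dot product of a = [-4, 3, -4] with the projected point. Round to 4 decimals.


Step 1: Compute ||x|| (intermediates to 6 decimals).
||x|| = sqrt(7.305^2 + 2.8352^2 + (-5.2888)^2) = 9.453718
Step 2: Project.
Since ||x|| > R, scale = R/||x|| = 2/9.453718 = 0.211557, proj(x) = scale * x
proj(x) = [1.545424, 0.599806, -1.118883]
Step 3: Dot product.
a^T * proj(x) = -4*1.545424 + 3*0.599806 - 4*(-1.118883) = 0.0933


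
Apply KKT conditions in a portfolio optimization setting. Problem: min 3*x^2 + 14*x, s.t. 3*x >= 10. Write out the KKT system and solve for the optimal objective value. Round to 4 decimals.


Step 1: Try lambda = 0 (constraint inactive).
x_unc = -14/(2*3) = -2.3333
Check: 3*-2.3333 = -6.9999 < 10 -- violated!
Step 2: Constraint must be active: 3*x = 10
x* = 10/3 = 3.3333 (rounded; the exact value 10/3 is used below)
lambda = (2*3*(10/3) + 14)/3 = 11.3333
Step 3: Compute optimal value.
f(x*) = 3*(10/3)^2 + 14*(10/3) = 80.0


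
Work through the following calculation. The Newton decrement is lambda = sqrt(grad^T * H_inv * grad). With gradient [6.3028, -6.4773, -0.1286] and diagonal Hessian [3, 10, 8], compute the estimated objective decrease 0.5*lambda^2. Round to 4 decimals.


Step 1: H is diagonal, so H^(-1) * g = [2.1009, -0.6477, -0.0161].
Step 2: g^T H^(-1) g = sum_i g_i^2 / H_ii
  = (6.3028)^2/3 + (-6.4773)^2/10 + (-0.1286)^2/8
  = 13.2418 + 4.1955 + 0.0021 = 17.4394
Step 3: Objective decrease = 0.5 * g^T H^(-1) g = 8.7197


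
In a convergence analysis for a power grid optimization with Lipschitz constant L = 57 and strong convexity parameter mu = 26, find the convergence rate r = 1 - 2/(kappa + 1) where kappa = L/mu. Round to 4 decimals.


Step 1: Compute the condition number.
kappa = L/mu = 57/26 = 2.1923
Step 2: Compute the convergence rate.
r = 1 - 2/(kappa + 1) = 1 - 2*mu/(L + mu) = (L - mu)/(L + mu) = 31/83 = 0.3735


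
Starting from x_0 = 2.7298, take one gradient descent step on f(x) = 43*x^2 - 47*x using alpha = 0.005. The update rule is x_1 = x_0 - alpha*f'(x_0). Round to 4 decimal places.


We compute the gradient at x_0 and apply the update.
f'(x) = 86*x - 47
f'(2.7298) = 86*2.7298 - 47 = 187.7628
x_1 = 2.7298 - 0.005*187.7628 = 1.791


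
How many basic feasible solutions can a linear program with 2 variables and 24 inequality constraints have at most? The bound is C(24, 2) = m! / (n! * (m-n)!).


Each vertex corresponds to some choice of n active constraints out of m, so the number of vertices is at most C(m, n) = m! / (n!(m-n)!).
m = 24, n = 2
Numerator: 24 * 23
Denominator: 2! = 2
C(24, 2) = 276


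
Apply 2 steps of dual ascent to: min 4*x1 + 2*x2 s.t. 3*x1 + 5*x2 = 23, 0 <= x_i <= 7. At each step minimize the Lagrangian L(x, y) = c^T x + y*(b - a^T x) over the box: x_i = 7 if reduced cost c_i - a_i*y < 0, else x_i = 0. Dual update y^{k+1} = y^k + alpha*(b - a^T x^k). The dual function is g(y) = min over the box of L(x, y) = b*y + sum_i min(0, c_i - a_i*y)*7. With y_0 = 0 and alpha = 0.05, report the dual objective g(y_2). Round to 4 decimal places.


Dual ascent for LP: min 4*x1 + 2*x2, 3*x1 + 5*x2 = 23, 0 <= x_i <= 7
Step 1: y^k = 0.0, reduced costs: (4.0, 2.0)
  x^k = (0.0, 0.0), subgradient = b - a^T x = 23.0
  y^{k+1} = 0.0 + 0.05*23.0 = 1.15
Step 2: y^k = 1.15, reduced costs: (0.55, -3.75)
  x^k = (0.0, 7.0), subgradient = b - a^T x = -12.0
  y^{k+1} = 1.15 + 0.05*-12.0 = 0.55
Dual objective at y_2 = 0.55: reduced costs (2.35, -0.75), box minimizer x = (0.0, 7.0)
g(y_2) = b*y + (c1 - a1*y)*x1 + (c2 - a2*y)*x2 = 23*0.55 + 2.35*0.0 + (-0.75)*7.0 = 12.65 + 0.0 - 5.25 = 7.4


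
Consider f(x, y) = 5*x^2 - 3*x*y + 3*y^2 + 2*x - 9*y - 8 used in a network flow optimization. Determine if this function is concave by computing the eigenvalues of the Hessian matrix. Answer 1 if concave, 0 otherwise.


The Hessian of f(x,y) = 5*x^2 - 3*x*y + 3*y^2 + 2*x - 9*y - 8 is:
H = [[10, -3], [-3, 6]]
Trace = 10 + 6 = 16
Determinant = 10*6 - (-3)^2 = 51
Discriminant = (16)^2 - 4*51 = 52.0
Eigenvalues: lambda_1 = 4.3944, lambda_2 = 11.6056
The function is not concave.

0


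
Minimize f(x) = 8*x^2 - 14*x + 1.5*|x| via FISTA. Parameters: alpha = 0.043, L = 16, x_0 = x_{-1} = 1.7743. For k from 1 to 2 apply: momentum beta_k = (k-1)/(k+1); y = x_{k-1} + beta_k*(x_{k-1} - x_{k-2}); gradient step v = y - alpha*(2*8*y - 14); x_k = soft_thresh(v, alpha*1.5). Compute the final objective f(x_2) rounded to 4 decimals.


FISTA on f(x) = 8*x^2 - 14*x + 1.5*|x|
L = 16, alpha = 0.043
Iteration 1: beta = 0.0, y = 1.7743 + 0.0*(1.7743 - 1.7743) = 1.7743
  grad(y) = 14.3888, v = y - alpha*grad = 1.1556
  prox(v) = soft_thresh(1.1556, 0.0645) = 1.0911
Iteration 2: beta = 0.3333, y = 1.0911 + 0.3333*(1.0911 - 1.7743) = 0.8633
  grad(y) = -0.1865, v = y - alpha*grad = 0.8714
  prox(v) = soft_thresh(0.8714, 0.0645) = 0.8069
f(x_2) = 8*0.8069^2 - 14*0.8069 + 1.5*|0.8069| = -4.8776


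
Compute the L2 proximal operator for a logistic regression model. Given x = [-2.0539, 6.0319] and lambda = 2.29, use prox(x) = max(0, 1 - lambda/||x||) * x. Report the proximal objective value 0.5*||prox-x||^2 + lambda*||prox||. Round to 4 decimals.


Step 1: Compute ||x||.
||x|| = 6.372
Step 2: Compute scaling factor.
scale = max(0, 1 - 2.29/6.372) = 0.6406
Step 3: prox(x) = [-1.3158, 3.8641]
||prox(x)|| = 4.082
Step 4: Proximal objective.
0.5*||prox-x||^2 = 2.6221
lambda*||prox|| = 9.3478
Total = 11.9698


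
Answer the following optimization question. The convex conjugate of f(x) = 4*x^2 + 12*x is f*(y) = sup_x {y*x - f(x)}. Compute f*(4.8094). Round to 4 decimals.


f*(y) = sup_x {y*x - a*x^2 - b*x} = sup_x {(y-b)*x - a*x^2}
FOC: (y - b) - 2a*x = 0 => x* = (y - b)/(2a)
x* = (4.8094 - 12)/(2*4) = -0.8988
f*(4.8094) = (y-b)^2/(4a) = (4.8094 - 12)^2/(4*4)
= 51.7047/16 = 3.2315


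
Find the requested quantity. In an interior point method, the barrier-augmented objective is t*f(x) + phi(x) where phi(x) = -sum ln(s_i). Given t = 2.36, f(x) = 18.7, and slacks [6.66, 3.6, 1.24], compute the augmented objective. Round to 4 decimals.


Step 1: Compute log-barrier.
ln values: [1.8961, 1.2809, 0.2151]
phi = -(1.8961 + 1.2809 + 0.2151) = -3.3922
Step 2: Compute augmented objective.
t*f(x) = 2.36*18.7 = 44.132
Total = 44.132 - 3.3922 = 40.7398


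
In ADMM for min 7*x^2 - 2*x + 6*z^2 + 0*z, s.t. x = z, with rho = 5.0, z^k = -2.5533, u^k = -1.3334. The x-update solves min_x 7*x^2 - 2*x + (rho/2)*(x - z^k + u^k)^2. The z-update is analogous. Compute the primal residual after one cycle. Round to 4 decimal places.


ADMM iteration with rho = 5.0, z^k = -2.5533, u^k = -1.3334
Step 1: x-update.
Minimize 7*x^2 - 2*x + (5.0/2)*(x + 2.5533 - 1.3334)^2
FOC: (2*7 + 5.0)*x = 2 + 5.0*(-2.5533 + 1.3334)
x^{k+1} = -0.2158
Step 2: z-update.
Minimize 6*z^2 + 0*z + (5.0/2)*(-0.2158 - z - 1.3334)^2
FOC: (2*6 + 5.0)*z = 0 + 5.0*(-0.2158 - 1.3334)
z^{k+1} = -0.4556
Step 3: u-update.
u^{k+1} = -1.3334 - 0.2158 + 0.4556 = -1.0935
Step 4: Primal residual = |-0.2158 + 0.4556| = 0.2399


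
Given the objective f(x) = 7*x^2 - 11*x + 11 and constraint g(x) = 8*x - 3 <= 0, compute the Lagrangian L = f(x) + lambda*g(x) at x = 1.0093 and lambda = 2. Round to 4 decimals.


Step 1: Evaluate f(x).
f(1.0093) = 7*1.0093^2 - 11*1.0093 + 11 = 7.0285
Step 2: Evaluate g(x).
g(1.0093) = 8*1.0093 - 3 = 5.0744
Step 3: Compute Lagrangian.
L = 7.0285 + 2*5.0744 = 17.1773


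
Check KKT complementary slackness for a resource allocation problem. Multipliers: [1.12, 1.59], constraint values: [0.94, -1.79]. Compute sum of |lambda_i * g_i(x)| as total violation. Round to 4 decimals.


KKT complementary slackness check:
lambda_1 * g_1 = 1.12 * 0.94 = 1.0528
lambda_2 * g_2 = 1.59 * -1.79 = -2.8461
Total violation = 1.0528 + 2.8461 = 3.8989


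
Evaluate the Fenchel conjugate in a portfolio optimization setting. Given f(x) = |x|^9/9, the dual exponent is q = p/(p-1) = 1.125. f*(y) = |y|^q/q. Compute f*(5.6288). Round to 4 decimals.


The conjugate exponent q satisfies 1/p + 1/q = 1.
p = 9, so q = 9/(9 - 1) = 1.125
|y|^q = 5.6288^1.125 = 6.9858
f*(5.6288) = 6.9858 / 1.125 = 6.2096


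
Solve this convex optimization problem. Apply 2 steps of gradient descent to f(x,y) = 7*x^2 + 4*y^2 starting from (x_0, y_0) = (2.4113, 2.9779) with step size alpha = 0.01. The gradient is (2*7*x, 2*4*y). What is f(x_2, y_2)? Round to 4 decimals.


Gradient descent on f(x,y) = 7*x^2 + 4*y^2.
Starting point: (2.4113, 2.9779), alpha = 0.01
Step 1: grad_x = 2*7*2.4113 = 33.7582, grad_y = 2*4*2.9779 = 23.8232
  x_1 = 2.4113 - 0.01*33.7582 = 2.0737
  y_1 = 2.9779 - 0.01*23.8232 = 2.7397
Step 2: grad_x = 2*7*2.0737 = 29.0321, grad_y = 2*4*2.7397 = 21.9173
  x_2 = 2.0737 - 0.01*29.0321 = 1.7834
  y_2 = 2.7397 - 0.01*21.9173 = 2.5205
f(1.7834, 2.5205) = 7*1.7834^2 + 4*2.5205^2 = 47.6751


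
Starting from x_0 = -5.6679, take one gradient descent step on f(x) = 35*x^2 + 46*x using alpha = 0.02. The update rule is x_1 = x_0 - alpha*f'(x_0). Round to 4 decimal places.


We compute the gradient at x_0 and apply the update.
f'(x) = 70*x + 46
f'(-5.6679) = 70*-5.6679 + 46 = -350.753
x_1 = -5.6679 - 0.02*-350.753 = 1.3472


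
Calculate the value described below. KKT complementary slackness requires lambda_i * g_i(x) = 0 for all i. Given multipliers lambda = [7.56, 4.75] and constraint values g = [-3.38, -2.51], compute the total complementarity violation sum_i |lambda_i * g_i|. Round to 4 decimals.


KKT complementary slackness check:
lambda_1 * g_1 = 7.56 * -3.38 = -25.5528
lambda_2 * g_2 = 4.75 * -2.51 = -11.9225
Total violation = 25.5528 + 11.9225 = 37.4753


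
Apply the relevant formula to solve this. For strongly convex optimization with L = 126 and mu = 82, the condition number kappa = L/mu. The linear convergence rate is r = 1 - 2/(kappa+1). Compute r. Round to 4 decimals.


Step 1: Compute the condition number.
kappa = L/mu = 126/82 = 1.5366
Step 2: Compute the convergence rate.
r = 1 - 2/(kappa + 1) = 1 - 2*mu/(L + mu) = (L - mu)/(L + mu) = 44/208 = 0.2115


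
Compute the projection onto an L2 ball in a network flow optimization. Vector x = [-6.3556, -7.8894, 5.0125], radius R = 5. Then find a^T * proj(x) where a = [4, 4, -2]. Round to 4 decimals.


Step 1: Compute ||x|| (intermediates to 6 decimals).
||x|| = sqrt((-6.3556)^2 + (-7.8894)^2 + 5.0125^2) = 11.303161
Step 2: Project.
Since ||x|| > R, scale = R/||x|| = 5/11.303161 = 0.442354, proj(x) = scale * x
proj(x) = [-2.811425, -3.489908, 2.217299]
Step 3: Dot product.
a^T * proj(x) = 4*(-2.811425) + 4*(-3.489908) - 2*2.217299 = -29.6399


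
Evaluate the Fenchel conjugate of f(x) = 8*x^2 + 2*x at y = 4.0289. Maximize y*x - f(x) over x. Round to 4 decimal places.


f*(y) = sup_x {y*x - a*x^2 - b*x} = sup_x {(y-b)*x - a*x^2}
FOC: (y - b) - 2a*x = 0 => x* = (y - b)/(2a)
x* = (4.0289 - 2)/(2*8) = 0.1268
f*(4.0289) = (y-b)^2/(4a) = (4.0289 - 2)^2/(4*8)
= 4.1164/32 = 0.1286


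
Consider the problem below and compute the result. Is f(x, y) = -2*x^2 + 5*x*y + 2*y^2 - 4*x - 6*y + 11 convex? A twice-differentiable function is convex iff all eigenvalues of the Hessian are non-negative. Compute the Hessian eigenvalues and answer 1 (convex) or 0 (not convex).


The Hessian of f(x,y) = -2*x^2 + 5*x*y + 2*y^2 - 4*x - 6*y + 11 is:
H = [[-4, 5], [5, 4]]
Trace = -4 + 4 = 0
Determinant = -4*4 - (5)^2 = -41
Discriminant = (0)^2 - 4*-41 = 164.0
Eigenvalues: lambda_1 = -6.4031, lambda_2 = 6.4031
The function is not convex.

0


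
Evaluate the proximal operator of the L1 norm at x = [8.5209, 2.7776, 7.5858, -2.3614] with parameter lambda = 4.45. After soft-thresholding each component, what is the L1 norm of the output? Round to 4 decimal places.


Soft-thresholding with lambda = 4.45:
prox(8.5209) = sign(8.5209)*max(|8.5209| - 4.45, 0) = 4.0709
prox(2.7776) = sign(2.7776)*max(|2.7776| - 4.45, 0) = 0.0
prox(7.5858) = sign(7.5858)*max(|7.5858| - 4.45, 0) = 3.1358
prox(-2.3614) = sign(-2.3614)*max(|-2.3614| - 4.45, 0) = 0.0
prox(x) = [4.0709, 0.0, 3.1358, 0.0]
||prox(x)||_1 = 4.0709 + 0.0 + 3.1358 + 0.0 = 7.2067


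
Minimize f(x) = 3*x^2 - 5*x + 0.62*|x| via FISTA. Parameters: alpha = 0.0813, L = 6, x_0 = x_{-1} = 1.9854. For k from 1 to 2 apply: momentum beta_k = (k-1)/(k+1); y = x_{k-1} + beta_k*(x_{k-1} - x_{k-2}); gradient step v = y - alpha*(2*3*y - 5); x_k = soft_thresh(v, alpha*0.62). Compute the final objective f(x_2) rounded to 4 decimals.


FISTA on f(x) = 3*x^2 - 5*x + 0.62*|x|
L = 6, alpha = 0.0813
Iteration 1: beta = 0.0, y = 1.9854 + 0.0*(1.9854 - 1.9854) = 1.9854
  grad(y) = 6.9124, v = y - alpha*grad = 1.4234
  prox(v) = soft_thresh(1.4234, 0.0504) = 1.373
Iteration 2: beta = 0.3333, y = 1.373 + 0.3333*(1.373 - 1.9854) = 1.1689
  grad(y) = 2.0133, v = y - alpha*grad = 1.0052
  prox(v) = soft_thresh(1.0052, 0.0504) = 0.9548
f(x_2) = 3*0.9548^2 - 5*0.9548 + 0.62*|0.9548| = -1.4471


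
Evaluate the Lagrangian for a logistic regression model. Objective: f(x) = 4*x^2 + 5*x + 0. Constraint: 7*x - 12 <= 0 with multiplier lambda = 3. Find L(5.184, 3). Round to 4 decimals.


Step 1: Evaluate f(x).
f(5.184) = 4*5.184^2 + 5*5.184 + 0 = 133.4154
Step 2: Evaluate g(x).
g(5.184) = 7*5.184 - 12 = 24.288
Step 3: Compute Lagrangian.
L = 133.4154 + 3*24.288 = 206.2794


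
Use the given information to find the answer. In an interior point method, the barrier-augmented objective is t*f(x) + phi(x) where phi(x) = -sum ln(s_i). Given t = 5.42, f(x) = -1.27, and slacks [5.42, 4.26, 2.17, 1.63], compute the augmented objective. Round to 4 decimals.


Step 1: Compute log-barrier.
ln values: [1.6901, 1.4493, 0.7747, 0.4886]
phi = -(1.6901 + 1.4493 + 0.7747 + 0.4886) = -4.4027
Step 2: Compute augmented objective.
t*f(x) = 5.42*-1.27 = -6.8834
Total = -6.8834 - 4.4027 = -11.2861


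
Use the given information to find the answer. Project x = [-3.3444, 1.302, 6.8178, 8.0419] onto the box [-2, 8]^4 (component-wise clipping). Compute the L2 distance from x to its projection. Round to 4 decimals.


Project each component onto [-2, 8].
clip(-3.3444) = -2.0, clip(1.302) = 1.302, clip(6.8178) = 6.8178, clip(8.0419) = 8.0
Projection = [-2.0, 1.302, 6.8178, 8.0]
Squared diffs: [1.8074, 0.0, 0.0, 0.0018]
Distance = sqrt(1.8092) = 1.3451


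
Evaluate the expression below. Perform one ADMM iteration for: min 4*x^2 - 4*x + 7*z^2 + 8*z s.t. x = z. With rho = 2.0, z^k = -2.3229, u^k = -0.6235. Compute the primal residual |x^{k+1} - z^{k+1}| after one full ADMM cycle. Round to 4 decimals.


ADMM iteration with rho = 2.0, z^k = -2.3229, u^k = -0.6235
Step 1: x-update.
Minimize 4*x^2 - 4*x + (2.0/2)*(x + 2.3229 - 0.6235)^2
FOC: (2*4 + 2.0)*x = 4 + 2.0*(-2.3229 + 0.6235)
x^{k+1} = 0.0601
Step 2: z-update.
Minimize 7*z^2 + 8*z + (2.0/2)*(0.0601 - z - 0.6235)^2
FOC: (2*7 + 2.0)*z = -8 + 2.0*(0.0601 - 0.6235)
z^{k+1} = -0.5704
Step 3: u-update.
u^{k+1} = -0.6235 + 0.0601 + 0.5704 = 0.007
Step 4: Primal residual = |0.0601 + 0.5704| = 0.6305


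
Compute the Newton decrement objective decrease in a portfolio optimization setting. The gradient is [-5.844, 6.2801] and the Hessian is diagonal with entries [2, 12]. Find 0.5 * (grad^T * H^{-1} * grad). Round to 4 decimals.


Step 1: H is diagonal, so H^(-1) * g = [-2.922, 0.5233].
Step 2: g^T H^(-1) g = sum_i g_i^2 / H_ii
  = (-5.844)^2/2 + (6.2801)^2/12
  = 17.0762 + 3.2866 = 20.3628
Step 3: Objective decrease = 0.5 * g^T H^(-1) g = 10.1814


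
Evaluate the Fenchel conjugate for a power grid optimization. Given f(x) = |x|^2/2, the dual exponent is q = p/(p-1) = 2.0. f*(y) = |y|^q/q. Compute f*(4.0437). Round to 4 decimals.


The conjugate exponent q satisfies 1/p + 1/q = 1.
p = 2, so q = 2/(2 - 1) = 2.0
|y|^q = 4.0437^2.0 = 16.3515
f*(4.0437) = 16.3515 / 2.0 = 8.1758


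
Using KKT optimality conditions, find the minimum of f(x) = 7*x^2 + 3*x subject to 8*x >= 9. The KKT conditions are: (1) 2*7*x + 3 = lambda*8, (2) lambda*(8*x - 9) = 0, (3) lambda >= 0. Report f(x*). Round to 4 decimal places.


Step 1: Try lambda = 0 (constraint inactive).
x_unc = -3/(2*7) = -0.2143
Check: 8*-0.2143 = -1.7144 < 9 -- violated!
Step 2: Constraint must be active: 8*x = 9
x* = 9/8 = 1.125
lambda = (2*7*1.125 + 3)/8 = 2.3438
Step 3: Compute optimal value.
f(x*) = 7*1.125^2 + 3*1.125 = 12.2344


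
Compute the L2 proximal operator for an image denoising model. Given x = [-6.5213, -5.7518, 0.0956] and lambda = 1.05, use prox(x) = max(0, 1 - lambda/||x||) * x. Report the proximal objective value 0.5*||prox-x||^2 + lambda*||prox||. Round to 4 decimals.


Step 1: Compute ||x||.
||x|| = 8.696
Step 2: Compute scaling factor.
scale = max(0, 1 - 1.05/8.696) = 0.8793
Step 3: prox(x) = [-5.7339, -5.0573, 0.0841]
||prox(x)|| = 7.646
Step 4: Proximal objective.
0.5*||prox-x||^2 = 0.5513
lambda*||prox|| = 8.0283
Total = 8.5795


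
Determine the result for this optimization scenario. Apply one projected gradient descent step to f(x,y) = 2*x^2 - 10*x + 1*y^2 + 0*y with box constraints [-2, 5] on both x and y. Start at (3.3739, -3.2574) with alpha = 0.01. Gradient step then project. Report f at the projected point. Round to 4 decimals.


Step 1: Compute gradient at (3.3739, -3.2574).
grad_x = 2*2*3.3739 - 10 = 3.4956
grad_y = 2*1*-3.2574 + 0 = -6.5148
Step 2: Gradient step.
x_raw = 3.3739 - 0.01*3.4956 = 3.3389
y_raw = -3.2574 - 0.01*-6.5148 = -3.1923
Step 3: Project onto [-2, 5].
x_proj = clip(3.3389) = 3.3389
y_proj = clip(-3.1923) = -2.0
Step 4: Evaluate f.
f(3.3389, -2.0) = -7.0923


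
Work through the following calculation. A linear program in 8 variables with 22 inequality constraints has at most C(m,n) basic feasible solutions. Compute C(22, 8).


Each vertex corresponds to some choice of n active constraints out of m, so the number of vertices is at most C(m, n) = m! / (n!(m-n)!).
m = 22, n = 8
Numerator: 22 * 21 * 20 * 19 * 18 * 17 * 16 * 15
Denominator: 8! = 40320
C(22, 8) = 319770


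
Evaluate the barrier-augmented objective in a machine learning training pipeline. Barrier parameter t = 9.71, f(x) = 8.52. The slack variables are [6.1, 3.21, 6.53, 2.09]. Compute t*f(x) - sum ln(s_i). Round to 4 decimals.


Step 1: Compute log-barrier.
ln values: [1.8083, 1.1663, 1.8764, 0.7372]
phi = -(1.8083 + 1.1663 + 1.8764 + 0.7372) = -5.5881
Step 2: Compute augmented objective.
t*f(x) = 9.71*8.52 = 82.7292
Total = 82.7292 - 5.5881 = 77.1411


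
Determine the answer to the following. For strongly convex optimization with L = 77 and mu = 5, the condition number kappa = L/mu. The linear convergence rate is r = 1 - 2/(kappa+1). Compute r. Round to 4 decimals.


Step 1: Compute the condition number.
kappa = L/mu = 77/5 = 15.4
Step 2: Compute the convergence rate.
r = 1 - 2/(kappa + 1) = 1 - 2*mu/(L + mu) = (L - mu)/(L + mu) = 72/82 = 0.878


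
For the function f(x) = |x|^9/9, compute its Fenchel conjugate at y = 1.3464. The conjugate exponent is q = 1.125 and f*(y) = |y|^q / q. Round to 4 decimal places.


The conjugate exponent q satisfies 1/p + 1/q = 1.
p = 9, so q = 9/(9 - 1) = 1.125
|y|^q = 1.3464^1.125 = 1.3974
f*(1.3464) = 1.3974 / 1.125 = 1.2421


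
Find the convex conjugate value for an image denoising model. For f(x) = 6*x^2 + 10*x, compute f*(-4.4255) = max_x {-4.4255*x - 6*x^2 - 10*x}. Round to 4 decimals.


f*(y) = sup_x {y*x - a*x^2 - b*x} = sup_x {(y-b)*x - a*x^2}
FOC: (y - b) - 2a*x = 0 => x* = (y - b)/(2a)
x* = (-4.4255 - 10)/(2*6) = -1.2021
f*(-4.4255) = (y-b)^2/(4a) = (-4.4255 - 10)^2/(4*6)
= 208.0951/24 = 8.6706


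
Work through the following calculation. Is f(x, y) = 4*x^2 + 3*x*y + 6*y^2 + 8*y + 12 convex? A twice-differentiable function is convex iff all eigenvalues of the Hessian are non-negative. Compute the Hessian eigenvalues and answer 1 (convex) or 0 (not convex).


The Hessian of f(x,y) = 4*x^2 + 3*x*y + 6*y^2 + 8*y + 12 is:
H = [[8, 3], [3, 12]]
Trace = 8 + 12 = 20
Determinant = 8*12 - (3)^2 = 87
Discriminant = (20)^2 - 4*87 = 52.0
Eigenvalues: lambda_1 = 6.3944, lambda_2 = 13.6056
The function is convex.

1


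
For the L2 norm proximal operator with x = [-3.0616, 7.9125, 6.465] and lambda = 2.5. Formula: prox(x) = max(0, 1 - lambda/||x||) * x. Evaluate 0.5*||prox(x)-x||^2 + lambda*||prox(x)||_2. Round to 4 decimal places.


Step 1: Compute ||x||.
||x|| = 10.6666
Step 2: Compute scaling factor.
scale = max(0, 1 - 2.5/10.6666) = 0.7656
Step 3: prox(x) = [-2.344, 6.058, 4.9498]
||prox(x)|| = 8.1666
Step 4: Proximal objective.
0.5*||prox-x||^2 = 3.125
lambda*||prox|| = 20.4165
Total = 23.5416


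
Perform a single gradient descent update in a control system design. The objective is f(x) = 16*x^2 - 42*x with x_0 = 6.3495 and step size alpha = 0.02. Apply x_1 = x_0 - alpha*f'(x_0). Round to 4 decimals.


We compute the gradient at x_0 and apply the update.
f'(x) = 32*x - 42
f'(6.3495) = 32*6.3495 - 42 = 161.184
x_1 = 6.3495 - 0.02*161.184 = 3.1258


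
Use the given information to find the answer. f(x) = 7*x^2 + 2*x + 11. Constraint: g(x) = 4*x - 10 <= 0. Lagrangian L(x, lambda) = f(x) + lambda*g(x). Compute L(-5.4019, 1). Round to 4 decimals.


Step 1: Evaluate f(x).
f(-5.4019) = 7*(-5.4019)^2 + 2*(-5.4019) + 11 = 204.4599
Step 2: Evaluate g(x).
g(-5.4019) = 4*-5.4019 - 10 = -31.6076
Step 3: Compute Lagrangian.
L = 204.4599 + 1*-31.6076 = 172.8523


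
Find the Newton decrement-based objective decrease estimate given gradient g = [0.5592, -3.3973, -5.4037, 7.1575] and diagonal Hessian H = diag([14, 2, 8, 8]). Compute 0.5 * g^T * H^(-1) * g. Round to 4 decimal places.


Step 1: H is diagonal, so H^(-1) * g = [0.0399, -1.6987, -0.6755, 0.8947].
Step 2: g^T H^(-1) g = sum_i g_i^2 / H_ii
  = (0.5592)^2/14 + (-3.3973)^2/2 + (-5.4037)^2/8 + (7.1575)^2/8
  = 0.0223 + 5.7708 + 3.65 + 6.4037 = 15.8469
Step 3: Objective decrease = 0.5 * g^T H^(-1) g = 7.9234


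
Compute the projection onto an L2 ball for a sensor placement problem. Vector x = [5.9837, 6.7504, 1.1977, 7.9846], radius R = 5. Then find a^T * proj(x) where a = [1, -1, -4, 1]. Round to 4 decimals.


Step 1: Compute ||x|| (intermediates to 6 decimals).
||x|| = sqrt(5.9837^2 + 6.7504^2 + 1.1977^2 + 7.9846^2) = 12.106233
Step 2: Project.
Since ||x|| > R, scale = R/||x|| = 5/12.106233 = 0.41301, proj(x) = scale * x
proj(x) = [2.471328, 2.787983, 0.494662, 3.29772]
Step 3: Dot product.
a^T * proj(x) = 1*2.471328 - 1*2.787983 - 4*0.494662 + 1*3.29772 = 1.0024


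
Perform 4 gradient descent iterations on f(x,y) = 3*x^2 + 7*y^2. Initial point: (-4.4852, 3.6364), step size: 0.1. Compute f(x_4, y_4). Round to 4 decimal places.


Gradient descent on f(x,y) = 3*x^2 + 7*y^2.
Starting point: (-4.4852, 3.6364), alpha = 0.1
Step 1: grad_x = 2*3*-4.4852 = -26.9112, grad_y = 2*7*3.6364 = 50.9096
  x_1 = -4.4852 - 0.1*-26.9112 = -1.7941
  y_1 = 3.6364 - 0.1*50.9096 = -1.4546
Step 2: grad_x = 2*3*-1.7941 = -10.7645, grad_y = 2*7*-1.4546 = -20.3638
  x_2 = -1.7941 - 0.1*-10.7645 = -0.7176
  y_2 = -1.4546 - 0.1*-20.3638 = 0.5818
Step 3: grad_x = 2*3*-0.7176 = -4.3058, grad_y = 2*7*0.5818 = 8.1455
  x_3 = -0.7176 - 0.1*-4.3058 = -0.2871
  y_3 = 0.5818 - 0.1*8.1455 = -0.2327
Step 4: grad_x = 2*3*-0.2871 = -1.7223, grad_y = 2*7*-0.2327 = -3.2582
  x_4 = -0.2871 - 0.1*-1.7223 = -0.1148
  y_4 = -0.2327 - 0.1*-3.2582 = 0.0931
f(-0.1148, 0.0931) = 3*(-0.1148)^2 + 7*0.0931^2 = 0.1002


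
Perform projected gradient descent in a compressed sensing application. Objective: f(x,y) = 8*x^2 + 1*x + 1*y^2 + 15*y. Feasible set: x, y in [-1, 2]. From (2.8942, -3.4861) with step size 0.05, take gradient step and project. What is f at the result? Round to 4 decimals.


Step 1: Compute gradient at (2.8942, -3.4861).
grad_x = 2*8*2.8942 + 1 = 47.3072
grad_y = 2*1*-3.4861 + 15 = 8.0278
Step 2: Gradient step.
x_raw = 2.8942 - 0.05*47.3072 = 0.5288
y_raw = -3.4861 - 0.05*8.0278 = -3.8875
Step 3: Project onto [-1, 2].
x_proj = clip(0.5288) = 0.5288
y_proj = clip(-3.8875) = -1.0
Step 4: Evaluate f.
f(0.5288, -1.0) = -11.2338


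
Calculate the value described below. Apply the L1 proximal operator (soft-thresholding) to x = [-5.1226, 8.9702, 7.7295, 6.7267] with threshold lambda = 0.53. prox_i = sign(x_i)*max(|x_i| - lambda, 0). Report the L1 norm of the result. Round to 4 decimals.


Soft-thresholding with lambda = 0.53:
prox(-5.1226) = sign(-5.1226)*max(|-5.1226| - 0.53, 0) = -4.5926
prox(8.9702) = sign(8.9702)*max(|8.9702| - 0.53, 0) = 8.4402
prox(7.7295) = sign(7.7295)*max(|7.7295| - 0.53, 0) = 7.1995
prox(6.7267) = sign(6.7267)*max(|6.7267| - 0.53, 0) = 6.1967
prox(x) = [-4.5926, 8.4402, 7.1995, 6.1967]
||prox(x)||_1 = 4.5926 + 8.4402 + 7.1995 + 6.1967 = 26.429


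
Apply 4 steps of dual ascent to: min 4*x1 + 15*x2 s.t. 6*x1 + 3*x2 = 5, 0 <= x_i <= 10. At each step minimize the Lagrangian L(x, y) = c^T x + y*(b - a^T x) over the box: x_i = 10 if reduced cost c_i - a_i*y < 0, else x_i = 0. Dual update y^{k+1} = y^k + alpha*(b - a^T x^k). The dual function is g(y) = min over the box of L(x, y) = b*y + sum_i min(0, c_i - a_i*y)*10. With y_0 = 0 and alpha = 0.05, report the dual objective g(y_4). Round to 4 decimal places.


Dual ascent for LP: min 4*x1 + 15*x2, 6*x1 + 3*x2 = 5, 0 <= x_i <= 10
Step 1: y^k = 0.0, reduced costs: (4.0, 15.0)
  x^k = (0.0, 0.0), subgradient = b - a^T x = 5.0
  y^{k+1} = 0.0 + 0.05*5.0 = 0.25
Step 2: y^k = 0.25, reduced costs: (2.5, 14.25)
  x^k = (0.0, 0.0), subgradient = b - a^T x = 5.0
  y^{k+1} = 0.25 + 0.05*5.0 = 0.5
Step 3: y^k = 0.5, reduced costs: (1.0, 13.5)
  x^k = (0.0, 0.0), subgradient = b - a^T x = 5.0
  y^{k+1} = 0.5 + 0.05*5.0 = 0.75
Step 4: y^k = 0.75, reduced costs: (-0.5, 12.75)
  x^k = (10.0, 0.0), subgradient = b - a^T x = -55.0
  y^{k+1} = 0.75 + 0.05*-55.0 = -2.0
Dual objective at y_4 = -2.0: reduced costs (16.0, 21.0), box minimizer x = (0.0, 0.0)
g(y_4) = b*y + (c1 - a1*y)*x1 + (c2 - a2*y)*x2 = 5*(-2.0) + 16.0*0.0 + 21.0*0.0 = -10.0 + 0.0 + 0.0 = -10.0


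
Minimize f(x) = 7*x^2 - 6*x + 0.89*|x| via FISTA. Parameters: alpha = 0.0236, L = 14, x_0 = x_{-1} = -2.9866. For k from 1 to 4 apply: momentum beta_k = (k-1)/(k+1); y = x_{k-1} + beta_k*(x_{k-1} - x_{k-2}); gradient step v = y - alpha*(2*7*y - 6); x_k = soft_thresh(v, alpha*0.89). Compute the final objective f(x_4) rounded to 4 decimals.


FISTA on f(x) = 7*x^2 - 6*x + 0.89*|x|
L = 14, alpha = 0.0236
Iteration 1: beta = 0.0, y = -2.9866 + 0.0*(-2.9866 + 2.9866) = -2.9866
  grad(y) = -47.8124, v = y - alpha*grad = -1.8582
  prox(v) = soft_thresh(-1.8582, 0.021) = -1.8372
Iteration 2: beta = 0.3333, y = -1.8372 + 0.3333*(-1.8372 + 2.9866) = -1.4541
  grad(y) = -26.3574, v = y - alpha*grad = -0.8321
  prox(v) = soft_thresh(-0.8321, 0.021) = -0.8111
Iteration 3: beta = 0.5, y = -0.8111 + 0.5*(-0.8111 + 1.8372) = -0.298
  grad(y) = -10.1717, v = y - alpha*grad = -0.0579
  prox(v) = soft_thresh(-0.0579, 0.021) = -0.0369
Iteration 4: beta = 0.6, y = -0.0369 + 0.6*(-0.0369 + 0.8111) = 0.4276
  grad(y) = -0.0142, v = y - alpha*grad = 0.4279
  prox(v) = soft_thresh(0.4279, 0.021) = 0.4069
f(x_4) = 7*0.4069^2 - 6*0.4069 + 0.89*|0.4069| = -0.9203


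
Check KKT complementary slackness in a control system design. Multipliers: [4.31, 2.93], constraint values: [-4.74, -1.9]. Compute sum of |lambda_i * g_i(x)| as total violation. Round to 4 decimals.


KKT complementary slackness check:
lambda_1 * g_1 = 4.31 * -4.74 = -20.4294
lambda_2 * g_2 = 2.93 * -1.9 = -5.567
Total violation = 20.4294 + 5.567 = 25.9964


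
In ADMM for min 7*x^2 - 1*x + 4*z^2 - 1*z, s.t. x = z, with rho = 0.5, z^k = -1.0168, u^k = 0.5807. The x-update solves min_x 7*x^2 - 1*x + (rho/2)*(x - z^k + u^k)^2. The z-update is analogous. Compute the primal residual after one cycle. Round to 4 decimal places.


ADMM iteration with rho = 0.5, z^k = -1.0168, u^k = 0.5807
Step 1: x-update.
Minimize 7*x^2 - 1*x + (0.5/2)*(x + 1.0168 + 0.5807)^2
FOC: (2*7 + 0.5)*x = 1 + 0.5*(-1.0168 - 0.5807)
x^{k+1} = 0.0139
Step 2: z-update.
Minimize 4*z^2 - 1*z + (0.5/2)*(0.0139 - z + 0.5807)^2
FOC: (2*4 + 0.5)*z = 1 + 0.5*(0.0139 + 0.5807)
z^{k+1} = 0.1526
Step 3: u-update.
u^{k+1} = 0.5807 + 0.0139 - 0.1526 = 0.442
Step 4: Primal residual = |0.0139 - 0.1526| = 0.1387


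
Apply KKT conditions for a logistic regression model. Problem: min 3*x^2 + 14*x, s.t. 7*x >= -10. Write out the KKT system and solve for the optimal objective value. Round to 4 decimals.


Step 1: Try lambda = 0 (constraint inactive).
x_unc = -14/(2*3) = -2.3333
Check: 7*-2.3333 = -16.3331 < -10 -- violated!
Step 2: Constraint must be active: 7*x = -10
x* = -10/7 = -1.4286 (rounded; the exact value -10/7 is used below)
lambda = (2*3*(-10/7) + 14)/7 = 0.7755
Step 3: Compute optimal value.
f(x*) = 3*(-10/7)^2 + 14*(-10/7) = -13.8776


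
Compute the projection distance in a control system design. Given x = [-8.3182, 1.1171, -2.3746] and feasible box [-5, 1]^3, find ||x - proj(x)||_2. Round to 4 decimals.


Project each component onto [-5, 1].
clip(-8.3182) = -5.0, clip(1.1171) = 1.0, clip(-2.3746) = -2.3746
Projection = [-5.0, 1.0, -2.3746]
Squared diffs: [11.0105, 0.0137, 0.0]
Distance = sqrt(11.0242) = 3.3203


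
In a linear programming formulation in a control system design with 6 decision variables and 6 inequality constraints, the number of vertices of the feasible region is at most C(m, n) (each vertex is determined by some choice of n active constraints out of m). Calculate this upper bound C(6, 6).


Each vertex corresponds to some choice of n active constraints out of m, so the number of vertices is at most C(m, n) = m! / (n!(m-n)!).
m = 6, n = 6
Numerator: 6 * 5 * 4 * 3 * 2 * 1
Denominator: 6! = 720
C(6, 6) = 1


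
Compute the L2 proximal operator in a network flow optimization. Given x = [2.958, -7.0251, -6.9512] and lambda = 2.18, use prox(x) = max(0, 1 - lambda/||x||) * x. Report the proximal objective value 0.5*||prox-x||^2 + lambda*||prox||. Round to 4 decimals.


Step 1: Compute ||x||.
||x|| = 10.3161
Step 2: Compute scaling factor.
scale = max(0, 1 - 2.18/10.3161) = 0.7887
Step 3: prox(x) = [2.3329, -5.5405, -5.4823]
||prox(x)|| = 8.1361
Step 4: Proximal objective.
0.5*||prox-x||^2 = 2.3762
lambda*||prox|| = 17.7367
Total = 20.1128


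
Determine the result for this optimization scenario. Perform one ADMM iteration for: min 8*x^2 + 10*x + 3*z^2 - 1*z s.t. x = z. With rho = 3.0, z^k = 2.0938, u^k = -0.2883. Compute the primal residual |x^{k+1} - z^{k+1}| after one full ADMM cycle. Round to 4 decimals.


ADMM iteration with rho = 3.0, z^k = 2.0938, u^k = -0.2883
Step 1: x-update.
Minimize 8*x^2 + 10*x + (3.0/2)*(x - 2.0938 - 0.2883)^2
FOC: (2*8 + 3.0)*x = -10 + 3.0*(2.0938 + 0.2883)
x^{k+1} = -0.1502
Step 2: z-update.
Minimize 3*z^2 - 1*z + (3.0/2)*(-0.1502 - z - 0.2883)^2
FOC: (2*3 + 3.0)*z = 1 + 3.0*(-0.1502 - 0.2883)
z^{k+1} = -0.0351
Step 3: u-update.
u^{k+1} = -0.2883 - 0.1502 + 0.0351 = -0.4034
Step 4: Primal residual = |-0.1502 + 0.0351| = 0.1151


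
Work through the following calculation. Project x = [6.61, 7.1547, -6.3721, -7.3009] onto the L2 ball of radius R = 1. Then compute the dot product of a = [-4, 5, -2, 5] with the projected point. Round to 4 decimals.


Step 1: Compute ||x|| (intermediates to 6 decimals).
||x|| = sqrt(6.61^2 + 7.1547^2 + (-6.3721)^2 + (-7.3009)^2) = 13.740038
Step 2: Project.
Since ||x|| > R, scale = R/||x|| = 1/13.740038 = 0.07278, proj(x) = scale * x
proj(x) = [0.481076, 0.520719, -0.463761, -0.53136]
Step 3: Dot product.
a^T * proj(x) = -4*0.481076 + 5*0.520719 - 2*(-0.463761) + 5*(-0.53136) = -1.05


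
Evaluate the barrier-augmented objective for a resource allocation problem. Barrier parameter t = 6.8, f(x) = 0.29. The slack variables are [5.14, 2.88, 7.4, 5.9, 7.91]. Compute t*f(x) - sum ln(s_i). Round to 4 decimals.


Step 1: Compute log-barrier.
ln values: [1.6371, 1.0578, 2.0015, 1.775, 2.0681]
phi = -(1.6371 + 1.0578 + 2.0015 + 1.775 + 2.0681) = -8.5394
Step 2: Compute augmented objective.
t*f(x) = 6.8*0.29 = 1.972
Total = 1.972 - 8.5394 = -6.5674


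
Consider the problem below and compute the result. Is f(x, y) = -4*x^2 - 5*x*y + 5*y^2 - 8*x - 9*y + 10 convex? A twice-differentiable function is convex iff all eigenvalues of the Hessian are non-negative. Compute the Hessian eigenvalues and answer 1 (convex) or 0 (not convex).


The Hessian of f(x,y) = -4*x^2 - 5*x*y + 5*y^2 - 8*x - 9*y + 10 is:
H = [[-8, -5], [-5, 10]]
Trace = -8 + 10 = 2
Determinant = -8*10 - (-5)^2 = -105
Discriminant = (2)^2 - 4*-105 = 424.0
Eigenvalues: lambda_1 = -9.2956, lambda_2 = 11.2956
The function is not convex.

0


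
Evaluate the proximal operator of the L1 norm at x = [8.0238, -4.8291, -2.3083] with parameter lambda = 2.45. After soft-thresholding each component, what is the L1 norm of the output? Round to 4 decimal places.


Soft-thresholding with lambda = 2.45:
prox(8.0238) = sign(8.0238)*max(|8.0238| - 2.45, 0) = 5.5738
prox(-4.8291) = sign(-4.8291)*max(|-4.8291| - 2.45, 0) = -2.3791
prox(-2.3083) = sign(-2.3083)*max(|-2.3083| - 2.45, 0) = 0.0
prox(x) = [5.5738, -2.3791, 0.0]
||prox(x)||_1 = 5.5738 + 2.3791 + 0.0 = 7.9529


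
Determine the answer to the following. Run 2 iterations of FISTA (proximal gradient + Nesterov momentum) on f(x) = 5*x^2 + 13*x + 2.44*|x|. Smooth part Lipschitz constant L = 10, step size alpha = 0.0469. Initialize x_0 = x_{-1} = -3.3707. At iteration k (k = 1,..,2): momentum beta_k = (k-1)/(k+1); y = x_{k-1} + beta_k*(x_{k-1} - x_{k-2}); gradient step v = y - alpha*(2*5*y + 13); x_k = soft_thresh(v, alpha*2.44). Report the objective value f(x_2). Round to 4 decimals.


FISTA on f(x) = 5*x^2 + 13*x + 2.44*|x|
L = 10, alpha = 0.0469
Iteration 1: beta = 0.0, y = -3.3707 + 0.0*(-3.3707 + 3.3707) = -3.3707
  grad(y) = -20.707, v = y - alpha*grad = -2.3995
  prox(v) = soft_thresh(-2.3995, 0.1144) = -2.2851
Iteration 2: beta = 0.3333, y = -2.2851 + 0.3333*(-2.2851 + 3.3707) = -1.9232
  grad(y) = -6.2324, v = y - alpha*grad = -1.6309
  prox(v) = soft_thresh(-1.6309, 0.1144) = -1.5165
f(x_2) = 5*(-1.5165)^2 + 13*(-1.5165) + 2.44*|-1.5165| = -4.5154


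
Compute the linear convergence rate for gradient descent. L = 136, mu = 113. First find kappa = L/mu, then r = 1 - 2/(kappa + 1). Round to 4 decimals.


Step 1: Compute the condition number.
kappa = L/mu = 136/113 = 1.2035
Step 2: Compute the convergence rate.
r = 1 - 2/(kappa + 1) = 1 - 2*mu/(L + mu) = (L - mu)/(L + mu) = 23/249 = 0.0924


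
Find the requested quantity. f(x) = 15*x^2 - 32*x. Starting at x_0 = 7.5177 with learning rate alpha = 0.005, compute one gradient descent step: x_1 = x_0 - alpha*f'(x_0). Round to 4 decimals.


We compute the gradient at x_0 and apply the update.
f'(x) = 30*x - 32
f'(7.5177) = 30*7.5177 - 32 = 193.531
x_1 = 7.5177 - 0.005*193.531 = 6.55


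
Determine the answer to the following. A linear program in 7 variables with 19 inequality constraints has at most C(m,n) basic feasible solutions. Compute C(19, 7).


Each vertex corresponds to some choice of n active constraints out of m, so the number of vertices is at most C(m, n) = m! / (n!(m-n)!).
m = 19, n = 7
Numerator: 19 * 18 * 17 * 16 * 15 * 14 * 13
Denominator: 7! = 5040
C(19, 7) = 50388


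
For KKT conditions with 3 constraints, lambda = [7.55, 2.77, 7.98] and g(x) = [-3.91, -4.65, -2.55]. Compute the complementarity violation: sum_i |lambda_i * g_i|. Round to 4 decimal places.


KKT complementary slackness check:
lambda_1 * g_1 = 7.55 * -3.91 = -29.5205
lambda_2 * g_2 = 2.77 * -4.65 = -12.8805
lambda_3 * g_3 = 7.98 * -2.55 = -20.349
Total violation = 29.5205 + 12.8805 + 20.349 = 62.75


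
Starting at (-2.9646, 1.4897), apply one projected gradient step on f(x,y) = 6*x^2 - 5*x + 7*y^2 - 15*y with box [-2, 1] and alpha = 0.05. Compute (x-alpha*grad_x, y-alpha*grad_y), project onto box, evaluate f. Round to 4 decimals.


Step 1: Compute gradient at (-2.9646, 1.4897).
grad_x = 2*6*-2.9646 - 5 = -40.5752
grad_y = 2*7*1.4897 - 15 = 5.8558
Step 2: Gradient step.
x_raw = -2.9646 - 0.05*-40.5752 = -0.9358
y_raw = 1.4897 - 0.05*5.8558 = 1.1969
Step 3: Project onto [-2, 1].
x_proj = clip(-0.9358) = -0.9358
y_proj = clip(1.1969) = 1.0
Step 4: Evaluate f.
f(-0.9358, 1.0) = 1.934


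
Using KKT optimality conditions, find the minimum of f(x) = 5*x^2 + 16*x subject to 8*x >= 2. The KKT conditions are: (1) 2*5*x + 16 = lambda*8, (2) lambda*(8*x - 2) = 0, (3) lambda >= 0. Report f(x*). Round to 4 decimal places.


Step 1: Try lambda = 0 (constraint inactive).
x_unc = -16/(2*5) = -1.6
Check: 8*-1.6 = -12.8 < 2 -- violated!
Step 2: Constraint must be active: 8*x = 2
x* = 2/8 = 0.25
lambda = (2*5*0.25 + 16)/8 = 2.3125
Step 3: Compute optimal value.
f(x*) = 5*0.25^2 + 16*0.25 = 4.3125


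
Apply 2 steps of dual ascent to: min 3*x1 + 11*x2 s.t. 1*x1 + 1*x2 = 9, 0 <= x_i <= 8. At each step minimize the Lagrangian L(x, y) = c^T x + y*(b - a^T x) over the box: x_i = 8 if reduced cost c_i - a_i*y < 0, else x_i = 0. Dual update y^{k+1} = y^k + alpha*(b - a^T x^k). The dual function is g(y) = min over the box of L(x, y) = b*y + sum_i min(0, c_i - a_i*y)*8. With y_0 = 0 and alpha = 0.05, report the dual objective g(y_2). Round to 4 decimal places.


Dual ascent for LP: min 3*x1 + 11*x2, 1*x1 + 1*x2 = 9, 0 <= x_i <= 8
Step 1: y^k = 0.0, reduced costs: (3.0, 11.0)
  x^k = (0.0, 0.0), subgradient = b - a^T x = 9.0
  y^{k+1} = 0.0 + 0.05*9.0 = 0.45
Step 2: y^k = 0.45, reduced costs: (2.55, 10.55)
  x^k = (0.0, 0.0), subgradient = b - a^T x = 9.0
  y^{k+1} = 0.45 + 0.05*9.0 = 0.9
Dual objective at y_2 = 0.9: reduced costs (2.1, 10.1), box minimizer x = (0.0, 0.0)
g(y_2) = b*y + (c1 - a1*y)*x1 + (c2 - a2*y)*x2 = 9*0.9 + 2.1*0.0 + 10.1*0.0 = 8.1 + 0.0 + 0.0 = 8.1


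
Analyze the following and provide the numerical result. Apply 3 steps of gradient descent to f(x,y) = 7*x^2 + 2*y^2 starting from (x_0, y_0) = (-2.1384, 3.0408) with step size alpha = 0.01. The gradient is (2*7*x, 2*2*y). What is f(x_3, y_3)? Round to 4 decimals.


Gradient descent on f(x,y) = 7*x^2 + 2*y^2.
Starting point: (-2.1384, 3.0408), alpha = 0.01
Step 1: grad_x = 2*7*-2.1384 = -29.9376, grad_y = 2*2*3.0408 = 12.1632
  x_1 = -2.1384 - 0.01*-29.9376 = -1.839
  y_1 = 3.0408 - 0.01*12.1632 = 2.9192
Step 2: grad_x = 2*7*-1.839 = -25.7463, grad_y = 2*2*2.9192 = 11.6767
  x_2 = -1.839 - 0.01*-25.7463 = -1.5816
  y_2 = 2.9192 - 0.01*11.6767 = 2.8024
Step 3: grad_x = 2*7*-1.5816 = -22.1418, grad_y = 2*2*2.8024 = 11.2096
  x_3 = -1.5816 - 0.01*-22.1418 = -1.3601
  y_3 = 2.8024 - 0.01*11.2096 = 2.6903
f(-1.3601, 2.6903) = 7*(-1.3601)^2 + 2*2.6903^2 = 27.4254
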